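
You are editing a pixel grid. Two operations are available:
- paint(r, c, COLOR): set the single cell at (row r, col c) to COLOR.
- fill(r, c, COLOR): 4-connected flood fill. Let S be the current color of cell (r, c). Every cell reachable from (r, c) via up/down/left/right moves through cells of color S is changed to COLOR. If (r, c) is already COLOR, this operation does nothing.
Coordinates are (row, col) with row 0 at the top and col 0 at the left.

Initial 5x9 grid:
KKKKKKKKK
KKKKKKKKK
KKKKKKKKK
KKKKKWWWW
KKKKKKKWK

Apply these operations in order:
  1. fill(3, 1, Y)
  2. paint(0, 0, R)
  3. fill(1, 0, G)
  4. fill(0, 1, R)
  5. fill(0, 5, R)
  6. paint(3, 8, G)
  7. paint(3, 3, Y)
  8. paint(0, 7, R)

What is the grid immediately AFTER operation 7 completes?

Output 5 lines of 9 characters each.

Answer: RRRRRRRRR
RRRRRRRRR
RRRRRRRRR
RRRYRWWWG
RRRRRRRWK

Derivation:
After op 1 fill(3,1,Y) [39 cells changed]:
YYYYYYYYY
YYYYYYYYY
YYYYYYYYY
YYYYYWWWW
YYYYYYYWK
After op 2 paint(0,0,R):
RYYYYYYYY
YYYYYYYYY
YYYYYYYYY
YYYYYWWWW
YYYYYYYWK
After op 3 fill(1,0,G) [38 cells changed]:
RGGGGGGGG
GGGGGGGGG
GGGGGGGGG
GGGGGWWWW
GGGGGGGWK
After op 4 fill(0,1,R) [38 cells changed]:
RRRRRRRRR
RRRRRRRRR
RRRRRRRRR
RRRRRWWWW
RRRRRRRWK
After op 5 fill(0,5,R) [0 cells changed]:
RRRRRRRRR
RRRRRRRRR
RRRRRRRRR
RRRRRWWWW
RRRRRRRWK
After op 6 paint(3,8,G):
RRRRRRRRR
RRRRRRRRR
RRRRRRRRR
RRRRRWWWG
RRRRRRRWK
After op 7 paint(3,3,Y):
RRRRRRRRR
RRRRRRRRR
RRRRRRRRR
RRRYRWWWG
RRRRRRRWK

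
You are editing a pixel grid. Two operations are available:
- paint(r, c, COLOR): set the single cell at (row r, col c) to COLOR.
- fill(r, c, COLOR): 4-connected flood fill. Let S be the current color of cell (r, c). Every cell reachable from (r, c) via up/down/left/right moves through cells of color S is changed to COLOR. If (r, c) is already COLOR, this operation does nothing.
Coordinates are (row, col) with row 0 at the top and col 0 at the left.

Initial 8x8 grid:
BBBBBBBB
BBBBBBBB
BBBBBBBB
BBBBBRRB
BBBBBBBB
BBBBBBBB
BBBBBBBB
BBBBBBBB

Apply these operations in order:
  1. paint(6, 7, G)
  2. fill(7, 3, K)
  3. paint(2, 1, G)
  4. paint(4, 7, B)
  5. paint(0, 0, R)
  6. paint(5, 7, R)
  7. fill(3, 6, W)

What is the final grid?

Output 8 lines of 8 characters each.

After op 1 paint(6,7,G):
BBBBBBBB
BBBBBBBB
BBBBBBBB
BBBBBRRB
BBBBBBBB
BBBBBBBB
BBBBBBBG
BBBBBBBB
After op 2 fill(7,3,K) [61 cells changed]:
KKKKKKKK
KKKKKKKK
KKKKKKKK
KKKKKRRK
KKKKKKKK
KKKKKKKK
KKKKKKKG
KKKKKKKK
After op 3 paint(2,1,G):
KKKKKKKK
KKKKKKKK
KGKKKKKK
KKKKKRRK
KKKKKKKK
KKKKKKKK
KKKKKKKG
KKKKKKKK
After op 4 paint(4,7,B):
KKKKKKKK
KKKKKKKK
KGKKKKKK
KKKKKRRK
KKKKKKKB
KKKKKKKK
KKKKKKKG
KKKKKKKK
After op 5 paint(0,0,R):
RKKKKKKK
KKKKKKKK
KGKKKKKK
KKKKKRRK
KKKKKKKB
KKKKKKKK
KKKKKKKG
KKKKKKKK
After op 6 paint(5,7,R):
RKKKKKKK
KKKKKKKK
KGKKKKKK
KKKKKRRK
KKKKKKKB
KKKKKKKR
KKKKKKKG
KKKKKKKK
After op 7 fill(3,6,W) [2 cells changed]:
RKKKKKKK
KKKKKKKK
KGKKKKKK
KKKKKWWK
KKKKKKKB
KKKKKKKR
KKKKKKKG
KKKKKKKK

Answer: RKKKKKKK
KKKKKKKK
KGKKKKKK
KKKKKWWK
KKKKKKKB
KKKKKKKR
KKKKKKKG
KKKKKKKK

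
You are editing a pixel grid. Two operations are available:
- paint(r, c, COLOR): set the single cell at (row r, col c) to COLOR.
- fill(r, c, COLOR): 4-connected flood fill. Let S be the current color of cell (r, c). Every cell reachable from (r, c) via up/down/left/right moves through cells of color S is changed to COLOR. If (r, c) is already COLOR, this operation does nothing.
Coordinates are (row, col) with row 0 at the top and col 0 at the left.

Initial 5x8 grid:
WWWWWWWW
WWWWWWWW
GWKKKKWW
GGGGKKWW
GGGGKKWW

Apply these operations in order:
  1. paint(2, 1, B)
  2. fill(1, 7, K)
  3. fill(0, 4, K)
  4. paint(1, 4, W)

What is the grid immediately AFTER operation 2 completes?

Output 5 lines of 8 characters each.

After op 1 paint(2,1,B):
WWWWWWWW
WWWWWWWW
GBKKKKWW
GGGGKKWW
GGGGKKWW
After op 2 fill(1,7,K) [22 cells changed]:
KKKKKKKK
KKKKKKKK
GBKKKKKK
GGGGKKKK
GGGGKKKK

Answer: KKKKKKKK
KKKKKKKK
GBKKKKKK
GGGGKKKK
GGGGKKKK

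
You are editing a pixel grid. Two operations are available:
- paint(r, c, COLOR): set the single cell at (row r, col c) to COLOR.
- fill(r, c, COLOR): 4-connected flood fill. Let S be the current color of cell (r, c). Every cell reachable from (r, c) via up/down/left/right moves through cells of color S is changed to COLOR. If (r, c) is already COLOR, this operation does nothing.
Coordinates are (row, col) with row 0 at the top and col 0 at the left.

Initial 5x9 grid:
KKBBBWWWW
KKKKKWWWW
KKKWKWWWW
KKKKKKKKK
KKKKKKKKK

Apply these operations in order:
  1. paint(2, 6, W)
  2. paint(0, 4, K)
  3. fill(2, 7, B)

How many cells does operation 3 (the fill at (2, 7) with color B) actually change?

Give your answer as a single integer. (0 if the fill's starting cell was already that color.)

Answer: 12

Derivation:
After op 1 paint(2,6,W):
KKBBBWWWW
KKKKKWWWW
KKKWKWWWW
KKKKKKKKK
KKKKKKKKK
After op 2 paint(0,4,K):
KKBBKWWWW
KKKKKWWWW
KKKWKWWWW
KKKKKKKKK
KKKKKKKKK
After op 3 fill(2,7,B) [12 cells changed]:
KKBBKBBBB
KKKKKBBBB
KKKWKBBBB
KKKKKKKKK
KKKKKKKKK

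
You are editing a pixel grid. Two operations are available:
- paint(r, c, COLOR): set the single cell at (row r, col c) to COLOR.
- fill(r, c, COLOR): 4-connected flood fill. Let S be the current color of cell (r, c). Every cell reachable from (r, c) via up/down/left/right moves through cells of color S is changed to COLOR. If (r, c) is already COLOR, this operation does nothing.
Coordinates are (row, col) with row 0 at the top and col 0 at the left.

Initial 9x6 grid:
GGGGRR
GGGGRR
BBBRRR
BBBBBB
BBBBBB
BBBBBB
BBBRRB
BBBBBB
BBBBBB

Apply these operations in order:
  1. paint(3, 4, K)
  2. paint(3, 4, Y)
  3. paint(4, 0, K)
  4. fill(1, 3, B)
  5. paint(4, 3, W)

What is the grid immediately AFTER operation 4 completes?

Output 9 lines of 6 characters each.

Answer: BBBBRR
BBBBRR
BBBRRR
BBBBYB
KBBBBB
BBBBBB
BBBRRB
BBBBBB
BBBBBB

Derivation:
After op 1 paint(3,4,K):
GGGGRR
GGGGRR
BBBRRR
BBBBKB
BBBBBB
BBBBBB
BBBRRB
BBBBBB
BBBBBB
After op 2 paint(3,4,Y):
GGGGRR
GGGGRR
BBBRRR
BBBBYB
BBBBBB
BBBBBB
BBBRRB
BBBBBB
BBBBBB
After op 3 paint(4,0,K):
GGGGRR
GGGGRR
BBBRRR
BBBBYB
KBBBBB
BBBBBB
BBBRRB
BBBBBB
BBBBBB
After op 4 fill(1,3,B) [8 cells changed]:
BBBBRR
BBBBRR
BBBRRR
BBBBYB
KBBBBB
BBBBBB
BBBRRB
BBBBBB
BBBBBB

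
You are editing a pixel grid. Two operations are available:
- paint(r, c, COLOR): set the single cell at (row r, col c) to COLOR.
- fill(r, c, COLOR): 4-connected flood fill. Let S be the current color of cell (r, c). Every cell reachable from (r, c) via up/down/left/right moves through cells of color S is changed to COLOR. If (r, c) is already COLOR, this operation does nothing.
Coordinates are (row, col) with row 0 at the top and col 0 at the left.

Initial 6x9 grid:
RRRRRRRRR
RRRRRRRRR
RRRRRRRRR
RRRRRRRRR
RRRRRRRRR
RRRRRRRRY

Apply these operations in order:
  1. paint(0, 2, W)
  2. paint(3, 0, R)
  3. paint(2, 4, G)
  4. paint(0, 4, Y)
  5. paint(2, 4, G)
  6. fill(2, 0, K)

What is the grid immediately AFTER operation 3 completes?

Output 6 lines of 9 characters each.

After op 1 paint(0,2,W):
RRWRRRRRR
RRRRRRRRR
RRRRRRRRR
RRRRRRRRR
RRRRRRRRR
RRRRRRRRY
After op 2 paint(3,0,R):
RRWRRRRRR
RRRRRRRRR
RRRRRRRRR
RRRRRRRRR
RRRRRRRRR
RRRRRRRRY
After op 3 paint(2,4,G):
RRWRRRRRR
RRRRRRRRR
RRRRGRRRR
RRRRRRRRR
RRRRRRRRR
RRRRRRRRY

Answer: RRWRRRRRR
RRRRRRRRR
RRRRGRRRR
RRRRRRRRR
RRRRRRRRR
RRRRRRRRY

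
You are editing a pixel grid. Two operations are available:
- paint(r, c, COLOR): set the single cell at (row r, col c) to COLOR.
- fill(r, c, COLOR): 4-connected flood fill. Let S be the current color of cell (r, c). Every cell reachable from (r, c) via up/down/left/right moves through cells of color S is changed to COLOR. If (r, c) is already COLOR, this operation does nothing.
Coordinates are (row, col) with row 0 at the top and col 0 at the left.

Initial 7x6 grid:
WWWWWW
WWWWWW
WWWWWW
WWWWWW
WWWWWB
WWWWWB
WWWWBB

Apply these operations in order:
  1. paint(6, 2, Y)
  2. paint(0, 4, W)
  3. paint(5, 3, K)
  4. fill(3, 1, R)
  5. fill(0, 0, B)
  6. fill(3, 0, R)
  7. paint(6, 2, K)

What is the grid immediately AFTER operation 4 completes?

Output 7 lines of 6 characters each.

Answer: RRRRRR
RRRRRR
RRRRRR
RRRRRR
RRRRRB
RRRKRB
RRYWBB

Derivation:
After op 1 paint(6,2,Y):
WWWWWW
WWWWWW
WWWWWW
WWWWWW
WWWWWB
WWWWWB
WWYWBB
After op 2 paint(0,4,W):
WWWWWW
WWWWWW
WWWWWW
WWWWWW
WWWWWB
WWWWWB
WWYWBB
After op 3 paint(5,3,K):
WWWWWW
WWWWWW
WWWWWW
WWWWWW
WWWWWB
WWWKWB
WWYWBB
After op 4 fill(3,1,R) [35 cells changed]:
RRRRRR
RRRRRR
RRRRRR
RRRRRR
RRRRRB
RRRKRB
RRYWBB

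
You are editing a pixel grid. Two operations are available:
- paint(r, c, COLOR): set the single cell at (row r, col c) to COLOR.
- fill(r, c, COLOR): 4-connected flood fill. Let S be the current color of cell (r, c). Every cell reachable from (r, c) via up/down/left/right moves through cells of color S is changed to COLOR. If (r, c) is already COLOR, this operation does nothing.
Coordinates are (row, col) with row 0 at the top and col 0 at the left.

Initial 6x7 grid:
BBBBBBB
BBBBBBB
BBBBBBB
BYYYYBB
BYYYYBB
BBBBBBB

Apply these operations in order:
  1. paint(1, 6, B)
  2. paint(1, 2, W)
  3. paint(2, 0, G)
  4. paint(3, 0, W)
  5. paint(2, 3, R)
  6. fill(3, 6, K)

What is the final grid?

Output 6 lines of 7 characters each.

Answer: KKKKKKK
KKWKKKK
GKKRKKK
WYYYYKK
KYYYYKK
KKKKKKK

Derivation:
After op 1 paint(1,6,B):
BBBBBBB
BBBBBBB
BBBBBBB
BYYYYBB
BYYYYBB
BBBBBBB
After op 2 paint(1,2,W):
BBBBBBB
BBWBBBB
BBBBBBB
BYYYYBB
BYYYYBB
BBBBBBB
After op 3 paint(2,0,G):
BBBBBBB
BBWBBBB
GBBBBBB
BYYYYBB
BYYYYBB
BBBBBBB
After op 4 paint(3,0,W):
BBBBBBB
BBWBBBB
GBBBBBB
WYYYYBB
BYYYYBB
BBBBBBB
After op 5 paint(2,3,R):
BBBBBBB
BBWBBBB
GBBRBBB
WYYYYBB
BYYYYBB
BBBBBBB
After op 6 fill(3,6,K) [30 cells changed]:
KKKKKKK
KKWKKKK
GKKRKKK
WYYYYKK
KYYYYKK
KKKKKKK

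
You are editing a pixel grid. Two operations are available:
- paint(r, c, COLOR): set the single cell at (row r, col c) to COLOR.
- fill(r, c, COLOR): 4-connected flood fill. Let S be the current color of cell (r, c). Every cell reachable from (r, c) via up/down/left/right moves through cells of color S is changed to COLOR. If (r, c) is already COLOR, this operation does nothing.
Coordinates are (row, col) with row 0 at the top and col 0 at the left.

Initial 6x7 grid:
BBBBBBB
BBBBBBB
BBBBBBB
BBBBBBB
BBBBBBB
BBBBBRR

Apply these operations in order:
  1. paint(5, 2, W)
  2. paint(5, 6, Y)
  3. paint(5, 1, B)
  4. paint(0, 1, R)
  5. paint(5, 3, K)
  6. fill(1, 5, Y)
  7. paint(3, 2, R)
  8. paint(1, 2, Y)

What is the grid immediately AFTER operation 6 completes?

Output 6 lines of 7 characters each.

After op 1 paint(5,2,W):
BBBBBBB
BBBBBBB
BBBBBBB
BBBBBBB
BBBBBBB
BBWBBRR
After op 2 paint(5,6,Y):
BBBBBBB
BBBBBBB
BBBBBBB
BBBBBBB
BBBBBBB
BBWBBRY
After op 3 paint(5,1,B):
BBBBBBB
BBBBBBB
BBBBBBB
BBBBBBB
BBBBBBB
BBWBBRY
After op 4 paint(0,1,R):
BRBBBBB
BBBBBBB
BBBBBBB
BBBBBBB
BBBBBBB
BBWBBRY
After op 5 paint(5,3,K):
BRBBBBB
BBBBBBB
BBBBBBB
BBBBBBB
BBBBBBB
BBWKBRY
After op 6 fill(1,5,Y) [37 cells changed]:
YRYYYYY
YYYYYYY
YYYYYYY
YYYYYYY
YYYYYYY
YYWKYRY

Answer: YRYYYYY
YYYYYYY
YYYYYYY
YYYYYYY
YYYYYYY
YYWKYRY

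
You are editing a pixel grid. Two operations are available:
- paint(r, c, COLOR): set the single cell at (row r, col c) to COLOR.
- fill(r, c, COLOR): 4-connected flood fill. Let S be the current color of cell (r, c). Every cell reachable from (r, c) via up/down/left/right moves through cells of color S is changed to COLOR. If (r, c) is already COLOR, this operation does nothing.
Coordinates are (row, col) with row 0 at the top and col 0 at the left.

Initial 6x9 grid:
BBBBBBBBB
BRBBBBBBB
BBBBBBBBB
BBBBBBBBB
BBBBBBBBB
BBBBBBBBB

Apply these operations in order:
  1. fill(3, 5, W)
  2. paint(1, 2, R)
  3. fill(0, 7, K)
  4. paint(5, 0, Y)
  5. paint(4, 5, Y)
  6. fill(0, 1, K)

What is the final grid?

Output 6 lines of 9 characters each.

After op 1 fill(3,5,W) [53 cells changed]:
WWWWWWWWW
WRWWWWWWW
WWWWWWWWW
WWWWWWWWW
WWWWWWWWW
WWWWWWWWW
After op 2 paint(1,2,R):
WWWWWWWWW
WRRWWWWWW
WWWWWWWWW
WWWWWWWWW
WWWWWWWWW
WWWWWWWWW
After op 3 fill(0,7,K) [52 cells changed]:
KKKKKKKKK
KRRKKKKKK
KKKKKKKKK
KKKKKKKKK
KKKKKKKKK
KKKKKKKKK
After op 4 paint(5,0,Y):
KKKKKKKKK
KRRKKKKKK
KKKKKKKKK
KKKKKKKKK
KKKKKKKKK
YKKKKKKKK
After op 5 paint(4,5,Y):
KKKKKKKKK
KRRKKKKKK
KKKKKKKKK
KKKKKKKKK
KKKKKYKKK
YKKKKKKKK
After op 6 fill(0,1,K) [0 cells changed]:
KKKKKKKKK
KRRKKKKKK
KKKKKKKKK
KKKKKKKKK
KKKKKYKKK
YKKKKKKKK

Answer: KKKKKKKKK
KRRKKKKKK
KKKKKKKKK
KKKKKKKKK
KKKKKYKKK
YKKKKKKKK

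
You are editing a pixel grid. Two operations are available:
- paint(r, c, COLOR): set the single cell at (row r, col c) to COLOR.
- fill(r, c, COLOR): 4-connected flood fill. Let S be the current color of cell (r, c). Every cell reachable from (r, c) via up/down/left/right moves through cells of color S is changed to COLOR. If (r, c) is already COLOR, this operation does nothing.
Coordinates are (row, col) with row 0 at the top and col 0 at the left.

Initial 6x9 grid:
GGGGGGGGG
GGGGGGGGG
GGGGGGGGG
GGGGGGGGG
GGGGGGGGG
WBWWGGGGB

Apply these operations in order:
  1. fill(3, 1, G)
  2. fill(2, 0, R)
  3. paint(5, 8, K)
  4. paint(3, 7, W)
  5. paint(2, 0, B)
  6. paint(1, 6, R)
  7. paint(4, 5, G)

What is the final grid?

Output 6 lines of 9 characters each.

After op 1 fill(3,1,G) [0 cells changed]:
GGGGGGGGG
GGGGGGGGG
GGGGGGGGG
GGGGGGGGG
GGGGGGGGG
WBWWGGGGB
After op 2 fill(2,0,R) [49 cells changed]:
RRRRRRRRR
RRRRRRRRR
RRRRRRRRR
RRRRRRRRR
RRRRRRRRR
WBWWRRRRB
After op 3 paint(5,8,K):
RRRRRRRRR
RRRRRRRRR
RRRRRRRRR
RRRRRRRRR
RRRRRRRRR
WBWWRRRRK
After op 4 paint(3,7,W):
RRRRRRRRR
RRRRRRRRR
RRRRRRRRR
RRRRRRRWR
RRRRRRRRR
WBWWRRRRK
After op 5 paint(2,0,B):
RRRRRRRRR
RRRRRRRRR
BRRRRRRRR
RRRRRRRWR
RRRRRRRRR
WBWWRRRRK
After op 6 paint(1,6,R):
RRRRRRRRR
RRRRRRRRR
BRRRRRRRR
RRRRRRRWR
RRRRRRRRR
WBWWRRRRK
After op 7 paint(4,5,G):
RRRRRRRRR
RRRRRRRRR
BRRRRRRRR
RRRRRRRWR
RRRRRGRRR
WBWWRRRRK

Answer: RRRRRRRRR
RRRRRRRRR
BRRRRRRRR
RRRRRRRWR
RRRRRGRRR
WBWWRRRRK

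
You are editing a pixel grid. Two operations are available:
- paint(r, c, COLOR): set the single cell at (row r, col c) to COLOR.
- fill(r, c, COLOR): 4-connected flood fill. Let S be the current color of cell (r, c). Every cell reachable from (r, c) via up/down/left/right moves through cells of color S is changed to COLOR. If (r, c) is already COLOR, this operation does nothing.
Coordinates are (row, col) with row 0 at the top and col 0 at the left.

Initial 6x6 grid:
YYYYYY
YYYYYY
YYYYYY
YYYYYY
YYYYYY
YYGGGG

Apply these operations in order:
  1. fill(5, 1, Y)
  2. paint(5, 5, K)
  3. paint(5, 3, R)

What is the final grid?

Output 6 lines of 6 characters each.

Answer: YYYYYY
YYYYYY
YYYYYY
YYYYYY
YYYYYY
YYGRGK

Derivation:
After op 1 fill(5,1,Y) [0 cells changed]:
YYYYYY
YYYYYY
YYYYYY
YYYYYY
YYYYYY
YYGGGG
After op 2 paint(5,5,K):
YYYYYY
YYYYYY
YYYYYY
YYYYYY
YYYYYY
YYGGGK
After op 3 paint(5,3,R):
YYYYYY
YYYYYY
YYYYYY
YYYYYY
YYYYYY
YYGRGK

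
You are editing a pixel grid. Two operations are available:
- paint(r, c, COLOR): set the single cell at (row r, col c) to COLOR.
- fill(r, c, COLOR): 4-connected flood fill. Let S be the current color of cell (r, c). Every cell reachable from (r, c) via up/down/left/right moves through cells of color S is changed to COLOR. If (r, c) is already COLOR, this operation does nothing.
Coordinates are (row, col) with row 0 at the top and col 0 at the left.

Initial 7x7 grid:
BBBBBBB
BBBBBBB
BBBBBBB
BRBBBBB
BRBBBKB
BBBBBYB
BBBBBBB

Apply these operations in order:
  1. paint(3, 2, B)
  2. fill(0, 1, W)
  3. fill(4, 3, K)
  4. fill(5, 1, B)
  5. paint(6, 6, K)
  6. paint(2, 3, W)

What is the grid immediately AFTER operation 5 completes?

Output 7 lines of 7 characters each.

Answer: BBBBBBB
BBBBBBB
BBBBBBB
BRBBBBB
BRBBBBB
BBBBBYB
BBBBBBK

Derivation:
After op 1 paint(3,2,B):
BBBBBBB
BBBBBBB
BBBBBBB
BRBBBBB
BRBBBKB
BBBBBYB
BBBBBBB
After op 2 fill(0,1,W) [45 cells changed]:
WWWWWWW
WWWWWWW
WWWWWWW
WRWWWWW
WRWWWKW
WWWWWYW
WWWWWWW
After op 3 fill(4,3,K) [45 cells changed]:
KKKKKKK
KKKKKKK
KKKKKKK
KRKKKKK
KRKKKKK
KKKKKYK
KKKKKKK
After op 4 fill(5,1,B) [46 cells changed]:
BBBBBBB
BBBBBBB
BBBBBBB
BRBBBBB
BRBBBBB
BBBBBYB
BBBBBBB
After op 5 paint(6,6,K):
BBBBBBB
BBBBBBB
BBBBBBB
BRBBBBB
BRBBBBB
BBBBBYB
BBBBBBK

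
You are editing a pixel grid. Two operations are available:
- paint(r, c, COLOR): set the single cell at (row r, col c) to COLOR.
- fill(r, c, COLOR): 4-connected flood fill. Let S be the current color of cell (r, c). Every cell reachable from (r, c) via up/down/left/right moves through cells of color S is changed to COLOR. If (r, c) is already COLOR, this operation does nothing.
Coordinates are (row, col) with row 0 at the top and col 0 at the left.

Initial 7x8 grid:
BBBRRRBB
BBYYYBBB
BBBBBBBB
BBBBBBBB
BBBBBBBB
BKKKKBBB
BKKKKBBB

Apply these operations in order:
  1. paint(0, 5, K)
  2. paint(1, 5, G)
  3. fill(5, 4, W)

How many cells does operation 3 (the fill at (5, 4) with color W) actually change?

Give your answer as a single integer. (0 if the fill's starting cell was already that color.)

Answer: 8

Derivation:
After op 1 paint(0,5,K):
BBBRRKBB
BBYYYBBB
BBBBBBBB
BBBBBBBB
BBBBBBBB
BKKKKBBB
BKKKKBBB
After op 2 paint(1,5,G):
BBBRRKBB
BBYYYGBB
BBBBBBBB
BBBBBBBB
BBBBBBBB
BKKKKBBB
BKKKKBBB
After op 3 fill(5,4,W) [8 cells changed]:
BBBRRKBB
BBYYYGBB
BBBBBBBB
BBBBBBBB
BBBBBBBB
BWWWWBBB
BWWWWBBB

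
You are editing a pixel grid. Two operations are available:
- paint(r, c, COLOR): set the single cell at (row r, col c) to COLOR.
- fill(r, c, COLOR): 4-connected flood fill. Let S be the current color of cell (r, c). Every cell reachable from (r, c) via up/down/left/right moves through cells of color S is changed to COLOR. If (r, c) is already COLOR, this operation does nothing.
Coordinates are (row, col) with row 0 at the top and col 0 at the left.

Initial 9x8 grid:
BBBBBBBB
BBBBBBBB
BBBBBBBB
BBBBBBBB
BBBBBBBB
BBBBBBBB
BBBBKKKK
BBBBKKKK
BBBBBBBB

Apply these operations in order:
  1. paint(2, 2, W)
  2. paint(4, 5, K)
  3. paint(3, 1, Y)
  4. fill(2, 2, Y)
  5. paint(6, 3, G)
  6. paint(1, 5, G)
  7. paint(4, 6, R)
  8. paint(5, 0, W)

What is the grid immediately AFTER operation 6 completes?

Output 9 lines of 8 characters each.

Answer: BBBBBBBB
BBBBBGBB
BBYBBBBB
BYBBBBBB
BBBBBKBB
BBBBBBBB
BBBGKKKK
BBBBKKKK
BBBBBBBB

Derivation:
After op 1 paint(2,2,W):
BBBBBBBB
BBBBBBBB
BBWBBBBB
BBBBBBBB
BBBBBBBB
BBBBBBBB
BBBBKKKK
BBBBKKKK
BBBBBBBB
After op 2 paint(4,5,K):
BBBBBBBB
BBBBBBBB
BBWBBBBB
BBBBBBBB
BBBBBKBB
BBBBBBBB
BBBBKKKK
BBBBKKKK
BBBBBBBB
After op 3 paint(3,1,Y):
BBBBBBBB
BBBBBBBB
BBWBBBBB
BYBBBBBB
BBBBBKBB
BBBBBBBB
BBBBKKKK
BBBBKKKK
BBBBBBBB
After op 4 fill(2,2,Y) [1 cells changed]:
BBBBBBBB
BBBBBBBB
BBYBBBBB
BYBBBBBB
BBBBBKBB
BBBBBBBB
BBBBKKKK
BBBBKKKK
BBBBBBBB
After op 5 paint(6,3,G):
BBBBBBBB
BBBBBBBB
BBYBBBBB
BYBBBBBB
BBBBBKBB
BBBBBBBB
BBBGKKKK
BBBBKKKK
BBBBBBBB
After op 6 paint(1,5,G):
BBBBBBBB
BBBBBGBB
BBYBBBBB
BYBBBBBB
BBBBBKBB
BBBBBBBB
BBBGKKKK
BBBBKKKK
BBBBBBBB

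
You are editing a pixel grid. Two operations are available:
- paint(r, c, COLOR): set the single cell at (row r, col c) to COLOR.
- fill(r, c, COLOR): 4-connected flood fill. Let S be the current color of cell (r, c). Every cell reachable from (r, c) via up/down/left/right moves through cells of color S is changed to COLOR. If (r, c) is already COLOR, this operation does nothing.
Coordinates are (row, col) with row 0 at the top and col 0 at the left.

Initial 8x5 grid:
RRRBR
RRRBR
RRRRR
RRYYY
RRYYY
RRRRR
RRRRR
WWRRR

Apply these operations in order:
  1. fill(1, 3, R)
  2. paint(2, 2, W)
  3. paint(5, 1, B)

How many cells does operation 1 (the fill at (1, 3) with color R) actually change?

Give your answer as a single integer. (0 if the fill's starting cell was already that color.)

After op 1 fill(1,3,R) [2 cells changed]:
RRRRR
RRRRR
RRRRR
RRYYY
RRYYY
RRRRR
RRRRR
WWRRR

Answer: 2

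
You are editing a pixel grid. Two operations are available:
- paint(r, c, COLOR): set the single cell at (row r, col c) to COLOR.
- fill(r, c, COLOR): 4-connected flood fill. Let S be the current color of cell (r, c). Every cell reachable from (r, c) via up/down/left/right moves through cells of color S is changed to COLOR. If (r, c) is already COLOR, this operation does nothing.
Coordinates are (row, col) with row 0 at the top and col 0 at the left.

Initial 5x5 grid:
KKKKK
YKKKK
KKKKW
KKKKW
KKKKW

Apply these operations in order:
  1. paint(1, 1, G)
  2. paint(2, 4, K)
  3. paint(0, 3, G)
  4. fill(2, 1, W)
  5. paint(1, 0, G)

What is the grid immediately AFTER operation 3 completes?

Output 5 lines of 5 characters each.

After op 1 paint(1,1,G):
KKKKK
YGKKK
KKKKW
KKKKW
KKKKW
After op 2 paint(2,4,K):
KKKKK
YGKKK
KKKKK
KKKKW
KKKKW
After op 3 paint(0,3,G):
KKKGK
YGKKK
KKKKK
KKKKW
KKKKW

Answer: KKKGK
YGKKK
KKKKK
KKKKW
KKKKW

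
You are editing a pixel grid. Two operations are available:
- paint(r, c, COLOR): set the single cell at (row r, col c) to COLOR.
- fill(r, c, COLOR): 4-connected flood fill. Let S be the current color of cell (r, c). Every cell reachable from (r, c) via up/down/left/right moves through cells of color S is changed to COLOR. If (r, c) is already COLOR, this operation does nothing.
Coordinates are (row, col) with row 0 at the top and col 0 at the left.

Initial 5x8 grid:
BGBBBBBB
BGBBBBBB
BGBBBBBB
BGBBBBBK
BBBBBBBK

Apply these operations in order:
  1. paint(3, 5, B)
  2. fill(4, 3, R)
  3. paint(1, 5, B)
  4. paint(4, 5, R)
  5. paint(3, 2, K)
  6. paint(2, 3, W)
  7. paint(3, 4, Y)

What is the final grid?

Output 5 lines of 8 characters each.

After op 1 paint(3,5,B):
BGBBBBBB
BGBBBBBB
BGBBBBBB
BGBBBBBK
BBBBBBBK
After op 2 fill(4,3,R) [34 cells changed]:
RGRRRRRR
RGRRRRRR
RGRRRRRR
RGRRRRRK
RRRRRRRK
After op 3 paint(1,5,B):
RGRRRRRR
RGRRRBRR
RGRRRRRR
RGRRRRRK
RRRRRRRK
After op 4 paint(4,5,R):
RGRRRRRR
RGRRRBRR
RGRRRRRR
RGRRRRRK
RRRRRRRK
After op 5 paint(3,2,K):
RGRRRRRR
RGRRRBRR
RGRRRRRR
RGKRRRRK
RRRRRRRK
After op 6 paint(2,3,W):
RGRRRRRR
RGRRRBRR
RGRWRRRR
RGKRRRRK
RRRRRRRK
After op 7 paint(3,4,Y):
RGRRRRRR
RGRRRBRR
RGRWRRRR
RGKRYRRK
RRRRRRRK

Answer: RGRRRRRR
RGRRRBRR
RGRWRRRR
RGKRYRRK
RRRRRRRK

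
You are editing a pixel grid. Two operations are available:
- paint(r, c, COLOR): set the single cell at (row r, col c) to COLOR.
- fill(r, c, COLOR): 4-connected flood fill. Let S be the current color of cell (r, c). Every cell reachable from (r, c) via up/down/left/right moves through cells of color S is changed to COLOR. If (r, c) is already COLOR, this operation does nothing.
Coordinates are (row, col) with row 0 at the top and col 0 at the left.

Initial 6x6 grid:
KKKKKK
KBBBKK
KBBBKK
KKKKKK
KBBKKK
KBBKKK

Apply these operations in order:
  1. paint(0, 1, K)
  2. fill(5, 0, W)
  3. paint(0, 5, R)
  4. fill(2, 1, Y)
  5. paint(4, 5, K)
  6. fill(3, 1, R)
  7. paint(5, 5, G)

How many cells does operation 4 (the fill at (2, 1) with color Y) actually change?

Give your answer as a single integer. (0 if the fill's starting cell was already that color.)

Answer: 6

Derivation:
After op 1 paint(0,1,K):
KKKKKK
KBBBKK
KBBBKK
KKKKKK
KBBKKK
KBBKKK
After op 2 fill(5,0,W) [26 cells changed]:
WWWWWW
WBBBWW
WBBBWW
WWWWWW
WBBWWW
WBBWWW
After op 3 paint(0,5,R):
WWWWWR
WBBBWW
WBBBWW
WWWWWW
WBBWWW
WBBWWW
After op 4 fill(2,1,Y) [6 cells changed]:
WWWWWR
WYYYWW
WYYYWW
WWWWWW
WBBWWW
WBBWWW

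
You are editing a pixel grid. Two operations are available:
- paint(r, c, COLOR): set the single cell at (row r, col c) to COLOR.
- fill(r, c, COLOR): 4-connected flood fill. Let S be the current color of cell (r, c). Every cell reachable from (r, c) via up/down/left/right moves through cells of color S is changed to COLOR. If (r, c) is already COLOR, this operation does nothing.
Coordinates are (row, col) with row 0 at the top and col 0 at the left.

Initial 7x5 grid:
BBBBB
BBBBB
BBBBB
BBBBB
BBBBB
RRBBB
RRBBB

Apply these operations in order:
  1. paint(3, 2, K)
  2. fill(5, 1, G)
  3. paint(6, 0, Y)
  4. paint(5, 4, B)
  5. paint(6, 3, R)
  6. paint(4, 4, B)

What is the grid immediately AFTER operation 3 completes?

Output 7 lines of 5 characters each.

After op 1 paint(3,2,K):
BBBBB
BBBBB
BBBBB
BBKBB
BBBBB
RRBBB
RRBBB
After op 2 fill(5,1,G) [4 cells changed]:
BBBBB
BBBBB
BBBBB
BBKBB
BBBBB
GGBBB
GGBBB
After op 3 paint(6,0,Y):
BBBBB
BBBBB
BBBBB
BBKBB
BBBBB
GGBBB
YGBBB

Answer: BBBBB
BBBBB
BBBBB
BBKBB
BBBBB
GGBBB
YGBBB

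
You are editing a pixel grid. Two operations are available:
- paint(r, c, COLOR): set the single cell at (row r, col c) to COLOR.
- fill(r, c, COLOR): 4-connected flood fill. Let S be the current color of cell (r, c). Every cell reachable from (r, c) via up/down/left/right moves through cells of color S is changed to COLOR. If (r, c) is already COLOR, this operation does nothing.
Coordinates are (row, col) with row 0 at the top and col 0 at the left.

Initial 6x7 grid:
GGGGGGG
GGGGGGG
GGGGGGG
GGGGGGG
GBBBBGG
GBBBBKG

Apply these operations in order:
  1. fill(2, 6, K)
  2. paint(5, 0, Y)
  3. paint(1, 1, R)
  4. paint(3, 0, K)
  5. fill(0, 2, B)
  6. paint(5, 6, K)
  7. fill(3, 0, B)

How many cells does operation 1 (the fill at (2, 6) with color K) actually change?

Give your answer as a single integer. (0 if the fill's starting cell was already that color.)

Answer: 33

Derivation:
After op 1 fill(2,6,K) [33 cells changed]:
KKKKKKK
KKKKKKK
KKKKKKK
KKKKKKK
KBBBBKK
KBBBBKK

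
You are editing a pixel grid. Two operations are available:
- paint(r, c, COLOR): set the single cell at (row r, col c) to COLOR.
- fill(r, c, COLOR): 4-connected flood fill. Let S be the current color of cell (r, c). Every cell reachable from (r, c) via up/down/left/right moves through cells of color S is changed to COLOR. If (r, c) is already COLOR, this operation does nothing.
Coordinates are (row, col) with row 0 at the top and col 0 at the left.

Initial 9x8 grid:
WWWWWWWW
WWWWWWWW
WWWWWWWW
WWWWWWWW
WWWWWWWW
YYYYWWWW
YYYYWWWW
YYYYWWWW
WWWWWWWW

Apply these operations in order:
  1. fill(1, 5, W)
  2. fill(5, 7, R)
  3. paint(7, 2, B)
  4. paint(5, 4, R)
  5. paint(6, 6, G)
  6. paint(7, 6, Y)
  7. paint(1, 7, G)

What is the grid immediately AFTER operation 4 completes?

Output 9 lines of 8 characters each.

After op 1 fill(1,5,W) [0 cells changed]:
WWWWWWWW
WWWWWWWW
WWWWWWWW
WWWWWWWW
WWWWWWWW
YYYYWWWW
YYYYWWWW
YYYYWWWW
WWWWWWWW
After op 2 fill(5,7,R) [60 cells changed]:
RRRRRRRR
RRRRRRRR
RRRRRRRR
RRRRRRRR
RRRRRRRR
YYYYRRRR
YYYYRRRR
YYYYRRRR
RRRRRRRR
After op 3 paint(7,2,B):
RRRRRRRR
RRRRRRRR
RRRRRRRR
RRRRRRRR
RRRRRRRR
YYYYRRRR
YYYYRRRR
YYBYRRRR
RRRRRRRR
After op 4 paint(5,4,R):
RRRRRRRR
RRRRRRRR
RRRRRRRR
RRRRRRRR
RRRRRRRR
YYYYRRRR
YYYYRRRR
YYBYRRRR
RRRRRRRR

Answer: RRRRRRRR
RRRRRRRR
RRRRRRRR
RRRRRRRR
RRRRRRRR
YYYYRRRR
YYYYRRRR
YYBYRRRR
RRRRRRRR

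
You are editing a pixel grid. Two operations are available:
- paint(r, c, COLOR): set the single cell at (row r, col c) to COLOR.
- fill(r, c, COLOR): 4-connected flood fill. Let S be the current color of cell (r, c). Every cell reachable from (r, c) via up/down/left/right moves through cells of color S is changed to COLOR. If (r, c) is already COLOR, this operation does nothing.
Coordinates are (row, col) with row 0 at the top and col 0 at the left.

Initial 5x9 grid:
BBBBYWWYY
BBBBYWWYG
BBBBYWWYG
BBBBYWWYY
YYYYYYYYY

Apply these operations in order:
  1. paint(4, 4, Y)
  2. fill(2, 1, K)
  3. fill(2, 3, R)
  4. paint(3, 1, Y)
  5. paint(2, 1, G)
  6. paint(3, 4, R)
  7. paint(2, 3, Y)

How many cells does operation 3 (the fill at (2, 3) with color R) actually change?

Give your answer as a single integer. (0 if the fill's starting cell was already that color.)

Answer: 16

Derivation:
After op 1 paint(4,4,Y):
BBBBYWWYY
BBBBYWWYG
BBBBYWWYG
BBBBYWWYY
YYYYYYYYY
After op 2 fill(2,1,K) [16 cells changed]:
KKKKYWWYY
KKKKYWWYG
KKKKYWWYG
KKKKYWWYY
YYYYYYYYY
After op 3 fill(2,3,R) [16 cells changed]:
RRRRYWWYY
RRRRYWWYG
RRRRYWWYG
RRRRYWWYY
YYYYYYYYY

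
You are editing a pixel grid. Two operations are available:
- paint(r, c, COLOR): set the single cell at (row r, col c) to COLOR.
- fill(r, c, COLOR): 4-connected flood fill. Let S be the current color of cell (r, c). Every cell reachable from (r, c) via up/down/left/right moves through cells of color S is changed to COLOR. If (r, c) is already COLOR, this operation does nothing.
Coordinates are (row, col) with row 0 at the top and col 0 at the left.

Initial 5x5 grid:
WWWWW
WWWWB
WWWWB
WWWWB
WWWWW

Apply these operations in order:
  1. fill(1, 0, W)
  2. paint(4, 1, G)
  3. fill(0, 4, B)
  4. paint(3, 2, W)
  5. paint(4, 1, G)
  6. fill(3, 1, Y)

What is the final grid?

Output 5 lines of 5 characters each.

Answer: YYYYY
YYYYY
YYYYY
YYWYY
YGYYY

Derivation:
After op 1 fill(1,0,W) [0 cells changed]:
WWWWW
WWWWB
WWWWB
WWWWB
WWWWW
After op 2 paint(4,1,G):
WWWWW
WWWWB
WWWWB
WWWWB
WGWWW
After op 3 fill(0,4,B) [21 cells changed]:
BBBBB
BBBBB
BBBBB
BBBBB
BGBBB
After op 4 paint(3,2,W):
BBBBB
BBBBB
BBBBB
BBWBB
BGBBB
After op 5 paint(4,1,G):
BBBBB
BBBBB
BBBBB
BBWBB
BGBBB
After op 6 fill(3,1,Y) [23 cells changed]:
YYYYY
YYYYY
YYYYY
YYWYY
YGYYY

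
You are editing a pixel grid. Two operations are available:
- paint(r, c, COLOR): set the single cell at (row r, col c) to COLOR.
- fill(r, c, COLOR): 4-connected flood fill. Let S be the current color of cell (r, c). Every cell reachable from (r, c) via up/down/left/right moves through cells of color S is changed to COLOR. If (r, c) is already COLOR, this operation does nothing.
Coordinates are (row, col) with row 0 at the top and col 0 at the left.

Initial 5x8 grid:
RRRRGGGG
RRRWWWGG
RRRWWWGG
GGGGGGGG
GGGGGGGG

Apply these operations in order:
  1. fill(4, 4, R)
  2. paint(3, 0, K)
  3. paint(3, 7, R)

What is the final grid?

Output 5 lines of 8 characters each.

After op 1 fill(4,4,R) [24 cells changed]:
RRRRRRRR
RRRWWWRR
RRRWWWRR
RRRRRRRR
RRRRRRRR
After op 2 paint(3,0,K):
RRRRRRRR
RRRWWWRR
RRRWWWRR
KRRRRRRR
RRRRRRRR
After op 3 paint(3,7,R):
RRRRRRRR
RRRWWWRR
RRRWWWRR
KRRRRRRR
RRRRRRRR

Answer: RRRRRRRR
RRRWWWRR
RRRWWWRR
KRRRRRRR
RRRRRRRR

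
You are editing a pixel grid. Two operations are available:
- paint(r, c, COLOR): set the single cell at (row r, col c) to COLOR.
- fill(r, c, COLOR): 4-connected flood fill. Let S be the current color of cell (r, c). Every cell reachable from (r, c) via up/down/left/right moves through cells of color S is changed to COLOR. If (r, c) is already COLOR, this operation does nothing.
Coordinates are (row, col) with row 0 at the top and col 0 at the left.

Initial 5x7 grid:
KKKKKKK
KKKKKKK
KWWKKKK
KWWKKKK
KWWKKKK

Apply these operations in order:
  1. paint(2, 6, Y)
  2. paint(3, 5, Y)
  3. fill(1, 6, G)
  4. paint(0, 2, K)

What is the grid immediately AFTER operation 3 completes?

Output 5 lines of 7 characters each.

After op 1 paint(2,6,Y):
KKKKKKK
KKKKKKK
KWWKKKY
KWWKKKK
KWWKKKK
After op 2 paint(3,5,Y):
KKKKKKK
KKKKKKK
KWWKKKY
KWWKKYK
KWWKKKK
After op 3 fill(1,6,G) [27 cells changed]:
GGGGGGG
GGGGGGG
GWWGGGY
GWWGGYG
GWWGGGG

Answer: GGGGGGG
GGGGGGG
GWWGGGY
GWWGGYG
GWWGGGG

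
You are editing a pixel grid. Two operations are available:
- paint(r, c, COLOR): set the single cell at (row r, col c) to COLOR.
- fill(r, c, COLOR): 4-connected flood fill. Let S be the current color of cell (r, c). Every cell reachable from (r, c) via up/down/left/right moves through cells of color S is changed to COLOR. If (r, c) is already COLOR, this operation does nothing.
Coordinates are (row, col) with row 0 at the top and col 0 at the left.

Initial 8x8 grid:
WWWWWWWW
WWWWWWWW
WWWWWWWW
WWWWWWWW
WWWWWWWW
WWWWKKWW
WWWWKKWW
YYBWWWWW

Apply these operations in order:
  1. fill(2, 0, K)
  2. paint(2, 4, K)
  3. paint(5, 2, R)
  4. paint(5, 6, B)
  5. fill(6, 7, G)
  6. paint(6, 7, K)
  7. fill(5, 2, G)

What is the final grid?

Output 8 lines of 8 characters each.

Answer: GGGGGGGG
GGGGGGGG
GGGGGGGG
GGGGGGGG
GGGGGGGG
GGGGGGBG
GGGGGGGK
YYBGGGGG

Derivation:
After op 1 fill(2,0,K) [57 cells changed]:
KKKKKKKK
KKKKKKKK
KKKKKKKK
KKKKKKKK
KKKKKKKK
KKKKKKKK
KKKKKKKK
YYBKKKKK
After op 2 paint(2,4,K):
KKKKKKKK
KKKKKKKK
KKKKKKKK
KKKKKKKK
KKKKKKKK
KKKKKKKK
KKKKKKKK
YYBKKKKK
After op 3 paint(5,2,R):
KKKKKKKK
KKKKKKKK
KKKKKKKK
KKKKKKKK
KKKKKKKK
KKRKKKKK
KKKKKKKK
YYBKKKKK
After op 4 paint(5,6,B):
KKKKKKKK
KKKKKKKK
KKKKKKKK
KKKKKKKK
KKKKKKKK
KKRKKKBK
KKKKKKKK
YYBKKKKK
After op 5 fill(6,7,G) [59 cells changed]:
GGGGGGGG
GGGGGGGG
GGGGGGGG
GGGGGGGG
GGGGGGGG
GGRGGGBG
GGGGGGGG
YYBGGGGG
After op 6 paint(6,7,K):
GGGGGGGG
GGGGGGGG
GGGGGGGG
GGGGGGGG
GGGGGGGG
GGRGGGBG
GGGGGGGK
YYBGGGGG
After op 7 fill(5,2,G) [1 cells changed]:
GGGGGGGG
GGGGGGGG
GGGGGGGG
GGGGGGGG
GGGGGGGG
GGGGGGBG
GGGGGGGK
YYBGGGGG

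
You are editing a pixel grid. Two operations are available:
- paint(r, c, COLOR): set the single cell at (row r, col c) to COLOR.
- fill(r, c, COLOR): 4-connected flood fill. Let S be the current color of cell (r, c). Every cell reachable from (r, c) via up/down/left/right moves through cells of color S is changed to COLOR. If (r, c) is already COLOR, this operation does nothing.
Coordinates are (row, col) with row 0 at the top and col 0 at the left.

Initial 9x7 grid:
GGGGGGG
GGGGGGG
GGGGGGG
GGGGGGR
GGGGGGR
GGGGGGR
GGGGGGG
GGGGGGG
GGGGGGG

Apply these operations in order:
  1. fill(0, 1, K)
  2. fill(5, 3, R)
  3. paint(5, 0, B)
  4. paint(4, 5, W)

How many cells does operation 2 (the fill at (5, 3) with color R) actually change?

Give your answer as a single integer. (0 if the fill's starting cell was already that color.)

Answer: 60

Derivation:
After op 1 fill(0,1,K) [60 cells changed]:
KKKKKKK
KKKKKKK
KKKKKKK
KKKKKKR
KKKKKKR
KKKKKKR
KKKKKKK
KKKKKKK
KKKKKKK
After op 2 fill(5,3,R) [60 cells changed]:
RRRRRRR
RRRRRRR
RRRRRRR
RRRRRRR
RRRRRRR
RRRRRRR
RRRRRRR
RRRRRRR
RRRRRRR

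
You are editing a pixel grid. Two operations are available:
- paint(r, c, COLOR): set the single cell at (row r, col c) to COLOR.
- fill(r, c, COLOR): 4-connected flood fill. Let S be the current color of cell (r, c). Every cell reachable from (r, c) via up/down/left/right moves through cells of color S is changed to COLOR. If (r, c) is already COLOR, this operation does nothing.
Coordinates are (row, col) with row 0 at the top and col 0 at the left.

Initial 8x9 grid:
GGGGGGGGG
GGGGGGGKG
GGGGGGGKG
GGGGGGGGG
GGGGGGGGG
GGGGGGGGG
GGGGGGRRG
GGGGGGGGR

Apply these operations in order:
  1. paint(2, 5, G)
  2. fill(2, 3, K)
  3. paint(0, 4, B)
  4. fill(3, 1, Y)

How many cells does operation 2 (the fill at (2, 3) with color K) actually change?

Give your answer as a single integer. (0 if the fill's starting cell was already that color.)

Answer: 67

Derivation:
After op 1 paint(2,5,G):
GGGGGGGGG
GGGGGGGKG
GGGGGGGKG
GGGGGGGGG
GGGGGGGGG
GGGGGGGGG
GGGGGGRRG
GGGGGGGGR
After op 2 fill(2,3,K) [67 cells changed]:
KKKKKKKKK
KKKKKKKKK
KKKKKKKKK
KKKKKKKKK
KKKKKKKKK
KKKKKKKKK
KKKKKKRRK
KKKKKKKKR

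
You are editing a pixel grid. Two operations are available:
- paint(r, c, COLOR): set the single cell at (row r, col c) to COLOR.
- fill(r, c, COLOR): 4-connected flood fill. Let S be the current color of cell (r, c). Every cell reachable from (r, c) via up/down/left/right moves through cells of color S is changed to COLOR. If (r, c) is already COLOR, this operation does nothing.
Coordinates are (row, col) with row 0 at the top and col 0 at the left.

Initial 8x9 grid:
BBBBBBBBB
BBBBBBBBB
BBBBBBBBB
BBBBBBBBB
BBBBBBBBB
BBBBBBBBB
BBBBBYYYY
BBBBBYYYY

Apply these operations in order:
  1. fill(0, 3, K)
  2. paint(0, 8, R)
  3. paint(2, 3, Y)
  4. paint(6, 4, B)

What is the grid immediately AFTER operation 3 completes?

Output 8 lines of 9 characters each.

Answer: KKKKKKKKR
KKKKKKKKK
KKKYKKKKK
KKKKKKKKK
KKKKKKKKK
KKKKKKKKK
KKKKKYYYY
KKKKKYYYY

Derivation:
After op 1 fill(0,3,K) [64 cells changed]:
KKKKKKKKK
KKKKKKKKK
KKKKKKKKK
KKKKKKKKK
KKKKKKKKK
KKKKKKKKK
KKKKKYYYY
KKKKKYYYY
After op 2 paint(0,8,R):
KKKKKKKKR
KKKKKKKKK
KKKKKKKKK
KKKKKKKKK
KKKKKKKKK
KKKKKKKKK
KKKKKYYYY
KKKKKYYYY
After op 3 paint(2,3,Y):
KKKKKKKKR
KKKKKKKKK
KKKYKKKKK
KKKKKKKKK
KKKKKKKKK
KKKKKKKKK
KKKKKYYYY
KKKKKYYYY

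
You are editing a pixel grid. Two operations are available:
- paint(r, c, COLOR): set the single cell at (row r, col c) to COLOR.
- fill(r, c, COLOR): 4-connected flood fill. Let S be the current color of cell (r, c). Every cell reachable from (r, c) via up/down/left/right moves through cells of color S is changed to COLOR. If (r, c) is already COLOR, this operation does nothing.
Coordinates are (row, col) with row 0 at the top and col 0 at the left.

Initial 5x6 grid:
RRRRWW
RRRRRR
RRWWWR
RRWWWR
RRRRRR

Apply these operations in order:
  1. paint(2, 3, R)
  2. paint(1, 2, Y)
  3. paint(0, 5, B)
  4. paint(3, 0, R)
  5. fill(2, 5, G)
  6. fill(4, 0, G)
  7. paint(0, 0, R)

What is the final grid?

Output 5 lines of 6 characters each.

After op 1 paint(2,3,R):
RRRRWW
RRRRRR
RRWRWR
RRWWWR
RRRRRR
After op 2 paint(1,2,Y):
RRRRWW
RRYRRR
RRWRWR
RRWWWR
RRRRRR
After op 3 paint(0,5,B):
RRRRWB
RRYRRR
RRWRWR
RRWWWR
RRRRRR
After op 4 paint(3,0,R):
RRRRWB
RRYRRR
RRWRWR
RRWWWR
RRRRRR
After op 5 fill(2,5,G) [22 cells changed]:
GGGGWB
GGYGGG
GGWGWG
GGWWWG
GGGGGG
After op 6 fill(4,0,G) [0 cells changed]:
GGGGWB
GGYGGG
GGWGWG
GGWWWG
GGGGGG
After op 7 paint(0,0,R):
RGGGWB
GGYGGG
GGWGWG
GGWWWG
GGGGGG

Answer: RGGGWB
GGYGGG
GGWGWG
GGWWWG
GGGGGG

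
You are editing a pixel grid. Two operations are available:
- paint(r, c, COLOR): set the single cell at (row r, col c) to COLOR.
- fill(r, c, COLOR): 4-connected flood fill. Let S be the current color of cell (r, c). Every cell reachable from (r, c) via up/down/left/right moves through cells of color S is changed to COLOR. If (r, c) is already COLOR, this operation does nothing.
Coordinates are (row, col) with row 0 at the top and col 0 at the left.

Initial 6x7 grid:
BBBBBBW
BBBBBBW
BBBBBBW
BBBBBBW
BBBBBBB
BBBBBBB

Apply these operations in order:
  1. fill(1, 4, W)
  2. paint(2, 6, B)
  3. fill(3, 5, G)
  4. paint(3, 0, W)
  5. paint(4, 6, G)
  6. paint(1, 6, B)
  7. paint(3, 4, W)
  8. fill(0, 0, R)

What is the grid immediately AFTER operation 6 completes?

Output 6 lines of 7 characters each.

After op 1 fill(1,4,W) [38 cells changed]:
WWWWWWW
WWWWWWW
WWWWWWW
WWWWWWW
WWWWWWW
WWWWWWW
After op 2 paint(2,6,B):
WWWWWWW
WWWWWWW
WWWWWWB
WWWWWWW
WWWWWWW
WWWWWWW
After op 3 fill(3,5,G) [41 cells changed]:
GGGGGGG
GGGGGGG
GGGGGGB
GGGGGGG
GGGGGGG
GGGGGGG
After op 4 paint(3,0,W):
GGGGGGG
GGGGGGG
GGGGGGB
WGGGGGG
GGGGGGG
GGGGGGG
After op 5 paint(4,6,G):
GGGGGGG
GGGGGGG
GGGGGGB
WGGGGGG
GGGGGGG
GGGGGGG
After op 6 paint(1,6,B):
GGGGGGG
GGGGGGB
GGGGGGB
WGGGGGG
GGGGGGG
GGGGGGG

Answer: GGGGGGG
GGGGGGB
GGGGGGB
WGGGGGG
GGGGGGG
GGGGGGG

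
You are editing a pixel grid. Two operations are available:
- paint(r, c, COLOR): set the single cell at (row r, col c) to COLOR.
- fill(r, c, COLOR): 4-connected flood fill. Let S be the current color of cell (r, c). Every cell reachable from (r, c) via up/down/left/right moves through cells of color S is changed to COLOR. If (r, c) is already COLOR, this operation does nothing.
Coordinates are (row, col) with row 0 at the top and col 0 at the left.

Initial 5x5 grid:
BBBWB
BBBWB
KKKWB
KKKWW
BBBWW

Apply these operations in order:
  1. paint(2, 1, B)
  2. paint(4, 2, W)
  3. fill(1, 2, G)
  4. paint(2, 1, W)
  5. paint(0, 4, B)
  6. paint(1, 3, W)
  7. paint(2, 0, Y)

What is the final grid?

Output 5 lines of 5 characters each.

Answer: GGGWB
GGGWB
YWKWB
KKKWW
BBWWW

Derivation:
After op 1 paint(2,1,B):
BBBWB
BBBWB
KBKWB
KKKWW
BBBWW
After op 2 paint(4,2,W):
BBBWB
BBBWB
KBKWB
KKKWW
BBWWW
After op 3 fill(1,2,G) [7 cells changed]:
GGGWB
GGGWB
KGKWB
KKKWW
BBWWW
After op 4 paint(2,1,W):
GGGWB
GGGWB
KWKWB
KKKWW
BBWWW
After op 5 paint(0,4,B):
GGGWB
GGGWB
KWKWB
KKKWW
BBWWW
After op 6 paint(1,3,W):
GGGWB
GGGWB
KWKWB
KKKWW
BBWWW
After op 7 paint(2,0,Y):
GGGWB
GGGWB
YWKWB
KKKWW
BBWWW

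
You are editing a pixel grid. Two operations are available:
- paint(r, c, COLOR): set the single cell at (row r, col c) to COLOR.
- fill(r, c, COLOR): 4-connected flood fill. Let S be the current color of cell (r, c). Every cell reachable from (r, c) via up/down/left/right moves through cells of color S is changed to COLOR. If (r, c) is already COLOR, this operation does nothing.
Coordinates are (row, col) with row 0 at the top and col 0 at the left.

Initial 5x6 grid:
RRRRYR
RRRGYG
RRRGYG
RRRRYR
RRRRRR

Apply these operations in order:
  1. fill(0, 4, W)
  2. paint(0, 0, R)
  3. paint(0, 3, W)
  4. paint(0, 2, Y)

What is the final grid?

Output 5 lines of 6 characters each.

Answer: RRYWWR
RRRGWG
RRRGWG
RRRRWR
RRRRRR

Derivation:
After op 1 fill(0,4,W) [4 cells changed]:
RRRRWR
RRRGWG
RRRGWG
RRRRWR
RRRRRR
After op 2 paint(0,0,R):
RRRRWR
RRRGWG
RRRGWG
RRRRWR
RRRRRR
After op 3 paint(0,3,W):
RRRWWR
RRRGWG
RRRGWG
RRRRWR
RRRRRR
After op 4 paint(0,2,Y):
RRYWWR
RRRGWG
RRRGWG
RRRRWR
RRRRRR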